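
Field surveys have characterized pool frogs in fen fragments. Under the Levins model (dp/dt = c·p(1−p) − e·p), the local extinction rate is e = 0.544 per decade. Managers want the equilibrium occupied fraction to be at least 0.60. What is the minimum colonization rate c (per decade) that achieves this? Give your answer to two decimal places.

1.36

p* = 1 − e/c ≥ 0.60 requires e/c ≤ 0.4000, i.e. c ≥ e/0.4000.
c_min = 0.544/0.4000 = 1.3600.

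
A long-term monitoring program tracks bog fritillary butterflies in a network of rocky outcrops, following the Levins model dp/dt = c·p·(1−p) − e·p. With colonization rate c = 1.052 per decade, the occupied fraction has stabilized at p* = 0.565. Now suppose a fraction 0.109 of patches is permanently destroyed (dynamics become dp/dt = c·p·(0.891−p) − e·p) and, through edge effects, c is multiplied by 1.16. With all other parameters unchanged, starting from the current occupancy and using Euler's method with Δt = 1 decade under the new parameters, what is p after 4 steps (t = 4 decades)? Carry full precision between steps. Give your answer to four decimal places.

0.5167

Balance c(1−p*) = e gives e = 1.052×(1 − 0.56500) = 0.45762.
Starting from p₀ = 0.56500; update p ← p + (dp/dt)·Δt with the new parameters.
t = 1: p = 0.56500 + (-0.03378) = 0.53122
t = 2: p = 0.53122 + (-0.00986) = 0.52135
t = 3: p = 0.52135 + (-0.00341) = 0.51795
t = 4: p = 0.51795 + (-0.00123) = 0.51672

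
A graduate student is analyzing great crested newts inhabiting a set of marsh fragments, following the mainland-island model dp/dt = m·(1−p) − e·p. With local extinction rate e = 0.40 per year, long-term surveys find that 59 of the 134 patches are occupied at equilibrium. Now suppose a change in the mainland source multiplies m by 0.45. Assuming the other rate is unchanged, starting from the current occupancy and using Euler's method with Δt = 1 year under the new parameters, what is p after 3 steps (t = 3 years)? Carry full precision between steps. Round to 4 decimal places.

Observed p* = 59/134 = 0.44030.
Balance m(1−p*) = e·p* gives m = e·p*/(1−p*) = 0.40×0.44030/0.55970 = 0.31467.
Starting from p₀ = 0.44030; update p ← p + (dp/dt)·Δt with the new parameters.
t = 1: p = 0.44030 + (-0.09687) = 0.34343
t = 2: p = 0.34343 + (-0.04440) = 0.29903
t = 3: p = 0.29903 + (-0.02035) = 0.27868

0.2787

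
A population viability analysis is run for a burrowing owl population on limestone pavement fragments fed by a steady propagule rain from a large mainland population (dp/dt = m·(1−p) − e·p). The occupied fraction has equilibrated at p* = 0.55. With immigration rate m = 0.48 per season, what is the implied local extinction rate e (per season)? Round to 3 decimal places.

0.393

At equilibrium m(1−p*) = e·p*, so e = m(1−p*)/p*.
e = 0.48 × 0.4500 / 0.55 = 0.3927.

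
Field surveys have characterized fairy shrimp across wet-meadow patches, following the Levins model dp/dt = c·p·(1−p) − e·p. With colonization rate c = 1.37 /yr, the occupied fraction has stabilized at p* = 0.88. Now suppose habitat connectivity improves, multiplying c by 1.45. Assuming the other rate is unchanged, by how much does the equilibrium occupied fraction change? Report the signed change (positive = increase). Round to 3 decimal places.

Balance c(1−p*) = e gives e = 1.37×(1 − 0.88000) = 0.16440.
New p* = 1 − e/c = 1 − 0.16440/1.98650 = 0.91724.
Δp* = 0.91724 − 0.88000 = +0.03724.

0.037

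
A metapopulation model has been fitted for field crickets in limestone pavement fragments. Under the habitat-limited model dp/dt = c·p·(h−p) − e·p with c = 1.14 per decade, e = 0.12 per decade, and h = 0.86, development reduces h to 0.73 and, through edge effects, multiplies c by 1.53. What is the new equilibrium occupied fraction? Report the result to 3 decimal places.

0.661

Before: p* = h − e/c = 0.86 − 0.12/1.14 = 0.86 − 0.1053 = 0.7547.
After: c = 1.7442, e = 0.12, h = 0.73; p* = 0.73 − 0.12/1.7442 = 0.6612.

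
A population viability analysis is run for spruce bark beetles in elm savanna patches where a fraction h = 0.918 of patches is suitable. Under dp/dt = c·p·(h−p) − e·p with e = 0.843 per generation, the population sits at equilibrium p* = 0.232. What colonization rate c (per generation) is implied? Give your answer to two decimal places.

At equilibrium c(h−p*) = e, so c = e/(h−p*).
c = 0.843/(0.918 − 0.232) = 0.843/0.6860 = 1.2289.

1.23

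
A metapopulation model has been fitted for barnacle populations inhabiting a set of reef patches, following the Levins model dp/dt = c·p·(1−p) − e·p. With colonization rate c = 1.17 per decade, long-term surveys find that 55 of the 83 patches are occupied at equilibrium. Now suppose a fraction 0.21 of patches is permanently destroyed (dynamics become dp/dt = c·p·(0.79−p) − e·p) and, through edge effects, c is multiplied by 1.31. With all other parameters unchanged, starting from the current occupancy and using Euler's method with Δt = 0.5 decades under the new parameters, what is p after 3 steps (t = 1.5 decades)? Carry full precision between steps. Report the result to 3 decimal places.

Observed p* = 55/83 = 0.66265.
Balance c(1−p*) = e gives e = 1.17×(1 − 0.66265) = 0.39470.
Starting from p₀ = 0.66265; update p ← p + (dp/dt)·Δt with the new parameters.
step 1: Δp = -0.06610, p = 0.59655
step 2: Δp = -0.02929, p = 0.56726
step 3: Δp = -0.01512, p = 0.55214

0.552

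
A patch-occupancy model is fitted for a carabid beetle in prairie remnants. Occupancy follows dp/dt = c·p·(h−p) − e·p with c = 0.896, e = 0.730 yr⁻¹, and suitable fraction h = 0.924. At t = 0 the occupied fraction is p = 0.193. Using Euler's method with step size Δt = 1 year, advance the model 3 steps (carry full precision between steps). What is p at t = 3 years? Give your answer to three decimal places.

0.159

Update rule: p ← p + [c·p·(h−p) − e·p]·Δt with Δt = 1.
p: 0.19300 → 0.17852  (Δp = -0.01448)
p: 0.17852 → 0.16744  (Δp = -0.01108)
p: 0.16744 → 0.15872  (Δp = -0.00873)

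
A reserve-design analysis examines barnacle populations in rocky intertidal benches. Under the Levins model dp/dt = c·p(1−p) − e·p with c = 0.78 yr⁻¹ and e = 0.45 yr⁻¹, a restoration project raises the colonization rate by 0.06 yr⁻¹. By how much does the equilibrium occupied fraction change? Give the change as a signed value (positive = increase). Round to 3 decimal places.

Before: p* = 1 − 0.45/0.78 = 0.4231.
After the change, c = 0.84, e = 0.45, so p* = 1 − 0.45/0.84 = 0.4643.
Δp* = 0.4643 − 0.4231 = +0.0412.

0.041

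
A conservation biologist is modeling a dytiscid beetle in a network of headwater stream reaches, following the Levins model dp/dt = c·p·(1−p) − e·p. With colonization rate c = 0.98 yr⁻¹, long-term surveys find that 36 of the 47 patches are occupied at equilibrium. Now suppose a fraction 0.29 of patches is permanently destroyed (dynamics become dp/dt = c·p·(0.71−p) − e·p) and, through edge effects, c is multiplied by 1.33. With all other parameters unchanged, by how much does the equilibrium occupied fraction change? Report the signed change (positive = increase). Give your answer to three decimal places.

Observed p* = 36/47 = 0.76596.
Balance c(1−p*) = e gives e = 0.98×(1 − 0.76596) = 0.22936.
New p* = 0.71 − e/c = 0.71 − 0.22936/1.30340 = 0.53403.
Δp* = 0.53403 − 0.76596 = -0.23193.

-0.232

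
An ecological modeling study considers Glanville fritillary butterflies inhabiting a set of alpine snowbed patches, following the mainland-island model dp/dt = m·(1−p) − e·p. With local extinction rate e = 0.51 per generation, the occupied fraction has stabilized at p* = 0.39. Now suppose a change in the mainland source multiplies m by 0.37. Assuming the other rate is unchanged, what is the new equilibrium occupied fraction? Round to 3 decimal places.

Balance m(1−p*) = e·p* gives m = e·p*/(1−p*) = 0.51×0.39000/0.61000 = 0.32607.
New p* = m/(m+e) = 0.12065/(0.12065+0.51000) = 0.19131.

0.191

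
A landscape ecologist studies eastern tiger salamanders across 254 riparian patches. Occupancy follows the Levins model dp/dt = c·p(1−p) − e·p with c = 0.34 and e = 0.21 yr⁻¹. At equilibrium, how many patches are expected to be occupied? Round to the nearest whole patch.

97

p* = 1 − e/c = 1 − 0.21/0.34 = 0.3824.
Expected occupied patches = N × p* = 254 × 0.3824 = 97.12 ≈ 97.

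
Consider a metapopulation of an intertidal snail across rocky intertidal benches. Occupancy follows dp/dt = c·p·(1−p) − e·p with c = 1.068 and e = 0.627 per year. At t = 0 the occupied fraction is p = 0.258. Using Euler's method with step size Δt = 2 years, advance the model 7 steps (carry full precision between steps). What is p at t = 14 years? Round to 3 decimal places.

Update rule: p ← p + [c·p·(1−p) − e·p]·Δt with Δt = 2.
  1  |  dp/dt·Δt = +0.085375  |  p_1 = 0.343375
  2  |  dp/dt·Δt = +0.051009  |  p_2 = 0.394384
  3  |  dp/dt·Δt = +0.015616  |  p_3 = 0.410000
  4  |  dp/dt·Δt = +0.002558  |  p_4 = 0.412558
  5  |  dp/dt·Δt = +0.000320  |  p_5 = 0.412878
  6  |  dp/dt·Δt = +0.000038  |  p_6 = 0.412916
  7  |  dp/dt·Δt = +0.000004  |  p_7 = 0.412921

0.413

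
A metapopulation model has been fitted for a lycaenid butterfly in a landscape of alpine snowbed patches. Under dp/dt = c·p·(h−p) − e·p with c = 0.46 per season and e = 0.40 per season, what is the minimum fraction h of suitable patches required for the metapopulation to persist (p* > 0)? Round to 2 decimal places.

p* = h − e/c is positive only when h > e/c.
h_min = e/c = 0.40/0.46 = 0.8696.

0.87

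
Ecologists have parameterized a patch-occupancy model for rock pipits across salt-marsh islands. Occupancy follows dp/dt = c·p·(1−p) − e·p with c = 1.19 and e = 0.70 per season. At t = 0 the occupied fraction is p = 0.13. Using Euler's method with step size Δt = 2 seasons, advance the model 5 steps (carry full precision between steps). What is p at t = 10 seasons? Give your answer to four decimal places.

Update rule: p ← p + [c·p·(1−p) − e·p]·Δt with Δt = 2.
p: 0.13000 → 0.21718  (Δp = +0.08718)
p: 0.21718 → 0.31776  (Δp = +0.10058)
p: 0.31776 → 0.38885  (Δp = +0.07109)
p: 0.38885 → 0.41006  (Δp = +0.02121)
p: 0.41006 → 0.41172  (Δp = +0.00167)

0.4117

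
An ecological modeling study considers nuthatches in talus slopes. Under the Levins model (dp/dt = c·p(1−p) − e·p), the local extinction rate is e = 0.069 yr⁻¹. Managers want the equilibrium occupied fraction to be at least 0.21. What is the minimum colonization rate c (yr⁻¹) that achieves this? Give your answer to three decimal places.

p* = 1 − e/c ≥ 0.21 requires e/c ≤ 0.7900, i.e. c ≥ e/0.7900.
c_min = 0.069/0.7900 = 0.0873.

0.087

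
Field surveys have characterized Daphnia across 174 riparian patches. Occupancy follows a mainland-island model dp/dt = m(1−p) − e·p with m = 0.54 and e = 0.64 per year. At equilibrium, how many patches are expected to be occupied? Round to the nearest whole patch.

80

p* = m/(m+e) = 0.54/1.1800 = 0.4576.
Expected occupied patches = N × p* = 174 × 0.4576 = 79.63 ≈ 80.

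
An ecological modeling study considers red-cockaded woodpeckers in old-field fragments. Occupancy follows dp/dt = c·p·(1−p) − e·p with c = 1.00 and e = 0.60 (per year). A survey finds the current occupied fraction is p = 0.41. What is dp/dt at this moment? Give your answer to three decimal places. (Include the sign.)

-0.004

Colonization term: c·p·(1−p) = 1.00×0.41×0.5900 = 0.24190.
Extinction term: e·p = 0.24600.
dp/dt = 0.24190 − 0.24600 = -0.00410.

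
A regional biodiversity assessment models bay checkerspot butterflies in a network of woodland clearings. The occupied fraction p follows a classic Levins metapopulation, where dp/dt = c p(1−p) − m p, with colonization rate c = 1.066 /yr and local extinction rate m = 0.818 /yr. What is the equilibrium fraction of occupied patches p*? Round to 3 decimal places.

0.233

At equilibrium, colonization balances extinction: c·p*·(1−p*) = m·p*.
So p* = 1 − m/c = 1 − 0.818/1.066 = 1 − 0.7674 = 0.2326.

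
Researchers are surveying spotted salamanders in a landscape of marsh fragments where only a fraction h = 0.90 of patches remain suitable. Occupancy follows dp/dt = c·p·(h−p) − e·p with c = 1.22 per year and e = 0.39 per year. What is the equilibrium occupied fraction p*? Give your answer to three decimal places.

0.580

Setting dp/dt = 0 and dividing by p* gives c·(h−p*) = e.
So p* = h − e/c = 0.90 − 0.39/1.22 = 0.90 − 0.3197 = 0.5803.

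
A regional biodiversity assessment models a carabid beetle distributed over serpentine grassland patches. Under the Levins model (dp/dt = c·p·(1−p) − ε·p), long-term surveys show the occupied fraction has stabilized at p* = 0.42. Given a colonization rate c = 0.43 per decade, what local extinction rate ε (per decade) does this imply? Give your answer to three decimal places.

0.249

At equilibrium c(1−p*) = ε.
ε = 0.43 × (1 − 0.42) = 0.43 × 0.5800 = 0.2494.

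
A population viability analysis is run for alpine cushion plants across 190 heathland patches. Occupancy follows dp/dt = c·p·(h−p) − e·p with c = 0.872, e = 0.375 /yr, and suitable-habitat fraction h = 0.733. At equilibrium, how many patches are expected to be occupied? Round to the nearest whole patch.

58

p* = h − e/c = 0.733 − 0.4300 = 0.3030.
Expected occupied patches = N × p* = 190 × 0.3030 = 57.56 ≈ 58.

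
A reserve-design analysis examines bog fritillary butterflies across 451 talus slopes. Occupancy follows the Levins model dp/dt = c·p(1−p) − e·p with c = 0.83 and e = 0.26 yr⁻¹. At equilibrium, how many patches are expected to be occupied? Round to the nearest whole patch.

310

p* = 1 − e/c = 1 − 0.26/0.83 = 0.6867.
Expected occupied patches = N × p* = 451 × 0.6867 = 309.72 ≈ 310.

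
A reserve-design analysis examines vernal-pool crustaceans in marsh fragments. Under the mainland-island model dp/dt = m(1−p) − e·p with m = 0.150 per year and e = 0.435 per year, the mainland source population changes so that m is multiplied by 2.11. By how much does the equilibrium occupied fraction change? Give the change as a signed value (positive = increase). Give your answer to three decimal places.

Before: p* = 0.150/(0.150+0.435) = 0.2564.
After: m = 0.3165, e = 0.435; p* = 0.3165/0.7515 = 0.4212.
Δp* = 0.4212 − 0.2564 = +0.1647.

0.165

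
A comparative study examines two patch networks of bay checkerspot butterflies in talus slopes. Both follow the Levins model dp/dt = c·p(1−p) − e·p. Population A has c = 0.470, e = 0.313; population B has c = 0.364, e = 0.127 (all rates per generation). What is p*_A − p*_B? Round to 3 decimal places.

A: p*_A = 1 − 0.313/0.470 = 0.3340.
B: p*_B = 1 − 0.127/0.364 = 0.6511.
p*_A − p*_B = 0.3340 − 0.6511 = -0.3171.

-0.317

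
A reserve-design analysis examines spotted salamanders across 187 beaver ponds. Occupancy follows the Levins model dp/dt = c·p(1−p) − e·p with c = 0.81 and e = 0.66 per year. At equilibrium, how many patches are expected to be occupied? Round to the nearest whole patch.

p* = 1 − e/c = 1 − 0.66/0.81 = 0.1852.
Expected occupied patches = N × p* = 187 × 0.1852 = 34.63 ≈ 35.

35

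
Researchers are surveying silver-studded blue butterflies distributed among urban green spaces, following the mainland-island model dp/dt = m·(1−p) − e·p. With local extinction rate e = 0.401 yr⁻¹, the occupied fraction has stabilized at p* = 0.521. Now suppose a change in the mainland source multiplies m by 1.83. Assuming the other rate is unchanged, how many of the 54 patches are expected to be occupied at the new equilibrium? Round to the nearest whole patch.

36

Balance m(1−p*) = e·p* gives m = e·p*/(1−p*) = 0.401×0.52100/0.47900 = 0.43616.
New p* = m/(m+e) = 0.79817/(0.79817+0.40100) = 0.66560.
Expected occupied = 54 × 0.66560 = 35.94 ≈ 36.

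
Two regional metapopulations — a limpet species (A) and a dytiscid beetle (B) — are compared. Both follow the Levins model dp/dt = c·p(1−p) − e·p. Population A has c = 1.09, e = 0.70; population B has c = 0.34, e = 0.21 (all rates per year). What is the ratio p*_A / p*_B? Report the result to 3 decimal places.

0.936

A: p*_A = 1 − 0.70/1.09 = 0.3578.
B: p*_B = 1 − 0.21/0.34 = 0.3824.
p*_A / p*_B = 0.3578/0.3824 = 0.9358.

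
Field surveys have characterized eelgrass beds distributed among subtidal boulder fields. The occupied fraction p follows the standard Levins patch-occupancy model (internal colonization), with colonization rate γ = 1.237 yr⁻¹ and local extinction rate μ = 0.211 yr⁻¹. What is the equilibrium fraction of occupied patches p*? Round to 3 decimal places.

Setting dp/dt = 0 and dividing through by p* gives γ·(1−p*) = μ.
So p* = 1 − μ/γ = 1 − 0.211/1.237 = 1 − 0.1706 = 0.8294.

0.829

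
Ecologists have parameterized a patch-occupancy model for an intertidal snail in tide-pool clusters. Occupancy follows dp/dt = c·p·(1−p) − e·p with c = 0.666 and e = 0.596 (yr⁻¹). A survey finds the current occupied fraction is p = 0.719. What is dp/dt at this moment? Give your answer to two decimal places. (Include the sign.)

-0.29

Colonization term: c·p·(1−p) = 0.666×0.719×0.2810 = 0.13456.
Extinction term: e·p = 0.42852.
dp/dt = 0.13456 − 0.42852 = -0.29397.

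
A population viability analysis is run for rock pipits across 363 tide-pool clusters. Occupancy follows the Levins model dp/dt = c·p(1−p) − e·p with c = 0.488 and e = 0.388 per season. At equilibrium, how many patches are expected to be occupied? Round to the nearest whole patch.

p* = 1 − e/c = 1 − 0.388/0.488 = 0.2049.
Expected occupied patches = N × p* = 363 × 0.2049 = 74.39 ≈ 74.

74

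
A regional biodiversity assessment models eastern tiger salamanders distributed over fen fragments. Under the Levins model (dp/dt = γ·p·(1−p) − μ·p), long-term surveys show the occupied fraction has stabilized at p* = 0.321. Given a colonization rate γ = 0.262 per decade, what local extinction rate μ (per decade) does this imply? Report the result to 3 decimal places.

At equilibrium γ(1−p*) = μ.
μ = 0.262 × (1 − 0.321) = 0.262 × 0.6790 = 0.1779.

0.178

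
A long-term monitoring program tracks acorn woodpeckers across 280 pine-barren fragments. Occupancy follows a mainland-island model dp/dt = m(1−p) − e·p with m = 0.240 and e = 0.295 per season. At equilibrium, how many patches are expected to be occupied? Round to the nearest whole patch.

126

p* = m/(m+e) = 0.240/0.5350 = 0.4486.
Expected occupied patches = N × p* = 280 × 0.4486 = 125.61 ≈ 126.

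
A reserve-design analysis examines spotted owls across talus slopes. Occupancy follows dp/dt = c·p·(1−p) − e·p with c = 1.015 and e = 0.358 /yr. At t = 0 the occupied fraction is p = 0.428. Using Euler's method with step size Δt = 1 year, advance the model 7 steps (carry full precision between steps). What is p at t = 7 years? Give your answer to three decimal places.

Update rule: p ← p + [c·p·(1−p) − e·p]·Δt with Δt = 1.
t = 1: p = 0.42800 + (+0.09526) = 0.52326
t = 2: p = 0.52326 + (+0.06587) = 0.58914
t = 3: p = 0.58914 + (+0.03477) = 0.62391
t = 4: p = 0.62391 + (+0.01481) = 0.63872
t = 5: p = 0.63872 + (+0.00556) = 0.64428
t = 6: p = 0.64428 + (+0.00197) = 0.64625
t = 7: p = 0.64625 + (+0.00068) = 0.64693

0.647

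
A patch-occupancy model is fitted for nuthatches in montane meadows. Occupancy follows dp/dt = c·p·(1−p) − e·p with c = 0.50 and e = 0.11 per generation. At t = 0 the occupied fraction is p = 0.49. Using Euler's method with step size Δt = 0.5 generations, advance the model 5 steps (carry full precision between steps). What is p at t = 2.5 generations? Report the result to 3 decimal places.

0.643

Update rule: p ← p + [c·p·(1−p) − e·p]·Δt with Δt = 0.5.
  1  |  dp/dt·Δt = +0.035525  |  p_1 = 0.525525
  2  |  dp/dt·Δt = +0.033433  |  p_2 = 0.558958
  3  |  dp/dt·Δt = +0.030888  |  p_3 = 0.589847
  4  |  dp/dt·Δt = +0.028040  |  p_4 = 0.617887
  5  |  dp/dt·Δt = +0.025042  |  p_5 = 0.642929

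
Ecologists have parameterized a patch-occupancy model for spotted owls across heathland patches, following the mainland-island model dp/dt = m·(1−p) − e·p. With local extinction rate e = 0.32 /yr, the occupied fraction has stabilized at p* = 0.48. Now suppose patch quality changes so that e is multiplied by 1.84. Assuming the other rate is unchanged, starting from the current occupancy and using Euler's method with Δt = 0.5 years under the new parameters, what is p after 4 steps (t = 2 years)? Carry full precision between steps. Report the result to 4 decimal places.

Balance m(1−p*) = e·p* gives m = e·p*/(1−p*) = 0.32×0.48000/0.52000 = 0.29538.
Starting from p₀ = 0.48000; update p ← p + (dp/dt)·Δt with the new parameters.
t = 0.5: p = 0.48000 + (-0.06451) = 0.41549
t = 1: p = 0.41549 + (-0.03599) = 0.37950
t = 1.5: p = 0.37950 + (-0.02008) = 0.35942
t = 2: p = 0.35942 + (-0.01120) = 0.34821

0.3482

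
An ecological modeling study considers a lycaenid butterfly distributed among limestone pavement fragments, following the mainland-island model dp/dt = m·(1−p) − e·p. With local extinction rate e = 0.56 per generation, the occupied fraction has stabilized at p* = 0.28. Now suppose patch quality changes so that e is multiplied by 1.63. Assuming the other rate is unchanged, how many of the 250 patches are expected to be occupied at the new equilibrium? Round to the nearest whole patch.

Balance m(1−p*) = e·p* gives m = e·p*/(1−p*) = 0.56×0.28000/0.72000 = 0.21778.
New p* = m/(m+e) = 0.21778/(0.21778+0.91280) = 0.19263.
Expected occupied = 250 × 0.19263 = 48.16 ≈ 48.

48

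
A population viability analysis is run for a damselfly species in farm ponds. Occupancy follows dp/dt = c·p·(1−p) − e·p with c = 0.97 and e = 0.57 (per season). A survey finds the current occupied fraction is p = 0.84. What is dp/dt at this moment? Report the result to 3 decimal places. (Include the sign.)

Colonization term: c·p·(1−p) = 0.97×0.84×0.1600 = 0.13037.
Extinction term: e·p = 0.47880.
dp/dt = 0.13037 − 0.47880 = -0.34843.

-0.348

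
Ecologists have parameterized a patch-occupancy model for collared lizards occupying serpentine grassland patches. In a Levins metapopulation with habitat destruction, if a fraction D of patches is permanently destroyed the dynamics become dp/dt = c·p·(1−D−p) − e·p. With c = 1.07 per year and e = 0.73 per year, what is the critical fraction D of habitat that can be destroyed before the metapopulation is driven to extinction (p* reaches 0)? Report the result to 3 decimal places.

0.318

The nontrivial equilibrium is p* = (1−D) − e/c; extinction occurs when this hits zero.
So D_crit = 1 − e/c = 1 − 0.73/1.07 = 1 − 0.6822 = 0.3178.
Note this equals the original equilibrium occupancy — the Levins extinction-debt result.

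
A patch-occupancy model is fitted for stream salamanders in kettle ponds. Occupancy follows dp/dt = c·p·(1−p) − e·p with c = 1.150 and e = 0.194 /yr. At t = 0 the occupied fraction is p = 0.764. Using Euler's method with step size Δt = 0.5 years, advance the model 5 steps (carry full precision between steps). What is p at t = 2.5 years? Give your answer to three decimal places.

Update rule: p ← p + [c·p·(1−p) − e·p]·Δt with Δt = 0.5.
  1  |  dp/dt·Δt = +0.029567  |  p_1 = 0.793567
  2  |  dp/dt·Δt = +0.017220  |  p_2 = 0.810786
  3  |  dp/dt·Δt = +0.009565  |  p_3 = 0.820352
  4  |  dp/dt·Δt = +0.005166  |  p_4 = 0.825518
  5  |  dp/dt·Δt = +0.002747  |  p_5 = 0.828265

0.828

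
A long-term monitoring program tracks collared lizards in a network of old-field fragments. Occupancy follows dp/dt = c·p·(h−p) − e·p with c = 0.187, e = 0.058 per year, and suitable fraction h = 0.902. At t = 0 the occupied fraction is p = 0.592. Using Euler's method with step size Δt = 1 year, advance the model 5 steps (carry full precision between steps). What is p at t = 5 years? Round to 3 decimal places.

0.592

Update rule: p ← p + [c·p·(h−p) − e·p]·Δt with Δt = 1.
p: 0.59200 → 0.59198  (Δp = -0.00002)
p: 0.59198 → 0.59197  (Δp = -0.00002)
p: 0.59197 → 0.59195  (Δp = -0.00001)
p: 0.59195 → 0.59194  (Δp = -0.00001)
p: 0.59194 → 0.59193  (Δp = -0.00001)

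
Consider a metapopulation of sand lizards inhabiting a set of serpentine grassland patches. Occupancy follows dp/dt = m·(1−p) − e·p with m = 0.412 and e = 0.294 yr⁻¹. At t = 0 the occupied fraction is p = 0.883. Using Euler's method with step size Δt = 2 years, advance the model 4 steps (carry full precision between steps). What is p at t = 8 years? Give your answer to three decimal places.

0.592

Update rule: p ← p + [m·(1−p) − e·p]·Δt with Δt = 2.
step 1: Δp = -0.42280, p = 0.46020
step 2: Δp = +0.17419, p = 0.63440
step 3: Δp = -0.07177, p = 0.56263
step 4: Δp = +0.02957, p = 0.59220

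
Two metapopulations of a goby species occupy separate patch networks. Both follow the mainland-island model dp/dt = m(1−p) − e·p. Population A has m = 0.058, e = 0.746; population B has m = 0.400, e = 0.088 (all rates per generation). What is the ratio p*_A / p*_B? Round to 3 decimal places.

A: p*_A = m/(m+e) = 0.058/0.8040 = 0.0721.
B: p*_B = 0.400/0.4880 = 0.8197.
p*_A / p*_B = 0.0721/0.8197 = 0.0880.

0.088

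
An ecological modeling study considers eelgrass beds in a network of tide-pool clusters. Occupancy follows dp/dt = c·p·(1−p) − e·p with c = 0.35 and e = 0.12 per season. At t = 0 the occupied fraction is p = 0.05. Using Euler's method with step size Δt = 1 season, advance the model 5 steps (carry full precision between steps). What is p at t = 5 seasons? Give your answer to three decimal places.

0.126

Update rule: p ← p + [c·p·(1−p) − e·p]·Δt with Δt = 1.
p: 0.05000 → 0.06062  (Δp = +0.01062)
p: 0.06062 → 0.07328  (Δp = +0.01266)
p: 0.07328 → 0.08826  (Δp = +0.01498)
p: 0.08826 → 0.10583  (Δp = +0.01757)
p: 0.10583 → 0.12625  (Δp = +0.02042)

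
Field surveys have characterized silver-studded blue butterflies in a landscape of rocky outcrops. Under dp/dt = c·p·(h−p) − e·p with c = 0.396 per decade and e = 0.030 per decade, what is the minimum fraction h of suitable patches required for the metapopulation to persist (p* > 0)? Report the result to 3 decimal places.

0.076

p* = h − e/c is positive only when h > e/c.
h_min = e/c = 0.030/0.396 = 0.0758.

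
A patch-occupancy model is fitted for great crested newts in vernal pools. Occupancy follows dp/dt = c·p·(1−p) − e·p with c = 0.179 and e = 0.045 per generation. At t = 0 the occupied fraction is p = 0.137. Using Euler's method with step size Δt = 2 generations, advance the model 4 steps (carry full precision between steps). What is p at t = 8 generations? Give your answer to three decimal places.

Update rule: p ← p + [c·p·(1−p) − e·p]·Δt with Δt = 2.
step 1: Δp = +0.03000, p = 0.16700
step 2: Δp = +0.03477, p = 0.20177
step 3: Δp = +0.03950, p = 0.24127
step 4: Δp = +0.04382, p = 0.28509

0.285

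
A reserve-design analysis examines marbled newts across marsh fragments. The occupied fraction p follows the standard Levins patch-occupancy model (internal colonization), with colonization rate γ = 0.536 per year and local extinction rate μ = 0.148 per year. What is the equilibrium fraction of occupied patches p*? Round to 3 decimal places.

Setting dp/dt = 0 and dividing through by p* gives γ·(1−p*) = μ.
So p* = 1 − μ/γ = 1 − 0.148/0.536 = 1 − 0.2761 = 0.7239.

0.724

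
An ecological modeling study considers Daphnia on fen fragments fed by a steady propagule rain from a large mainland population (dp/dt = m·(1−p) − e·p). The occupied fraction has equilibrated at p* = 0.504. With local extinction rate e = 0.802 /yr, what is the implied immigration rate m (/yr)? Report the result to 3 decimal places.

At equilibrium m(1−p*) = e·p*, so m = e·p*/(1−p*).
m = 0.802 × 0.504 / 0.4960 = 0.4042/0.4960 = 0.8149.

0.815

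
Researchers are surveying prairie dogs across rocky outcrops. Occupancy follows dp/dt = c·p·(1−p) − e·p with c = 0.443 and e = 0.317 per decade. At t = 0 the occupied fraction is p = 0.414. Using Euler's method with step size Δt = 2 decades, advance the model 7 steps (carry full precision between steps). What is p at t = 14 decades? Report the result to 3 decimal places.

Update rule: p ← p + [c·p·(1−p) − e·p]·Δt with Δt = 2.
step 1: Δp = -0.04753, p = 0.36647
step 2: Δp = -0.02664, p = 0.33983
step 3: Δp = -0.01668, p = 0.32315
step 4: Δp = -0.01109, p = 0.31206
step 5: Δp = -0.00764, p = 0.30442
step 6: Δp = -0.00539, p = 0.29903
step 7: Δp = -0.00387, p = 0.29516

0.295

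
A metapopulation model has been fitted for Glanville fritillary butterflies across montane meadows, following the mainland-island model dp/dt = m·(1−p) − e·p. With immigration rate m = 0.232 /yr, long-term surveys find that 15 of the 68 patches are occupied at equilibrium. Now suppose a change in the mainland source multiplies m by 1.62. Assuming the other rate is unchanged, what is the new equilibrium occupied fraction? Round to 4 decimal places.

0.3144

Observed p* = 15/68 = 0.22059.
Balance m(1−p*) = e·p* gives e = m(1−p*)/p* = 0.232×0.77941/0.22059 = 0.81972.
New p* = m/(m+e) = 0.37584/(0.37584+0.81972) = 0.31436.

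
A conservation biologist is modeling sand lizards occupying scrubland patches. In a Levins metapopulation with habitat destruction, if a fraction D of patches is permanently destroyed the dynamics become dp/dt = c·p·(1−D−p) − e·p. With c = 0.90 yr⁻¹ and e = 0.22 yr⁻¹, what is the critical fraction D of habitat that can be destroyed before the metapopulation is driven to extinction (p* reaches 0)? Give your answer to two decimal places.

The nontrivial equilibrium is p* = (1−D) − e/c; extinction occurs when this hits zero.
So D_crit = 1 − e/c = 1 − 0.22/0.90 = 1 − 0.2444 = 0.7556.
This equals the undisturbed p*, a classic result of Lande's extension.

0.76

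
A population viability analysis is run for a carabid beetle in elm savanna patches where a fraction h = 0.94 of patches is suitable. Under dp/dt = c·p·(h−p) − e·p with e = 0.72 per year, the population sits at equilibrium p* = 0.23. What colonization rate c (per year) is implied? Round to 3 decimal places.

At equilibrium c(h−p*) = e, so c = e/(h−p*).
c = 0.72/(0.94 − 0.23) = 0.72/0.7100 = 1.0141.

1.014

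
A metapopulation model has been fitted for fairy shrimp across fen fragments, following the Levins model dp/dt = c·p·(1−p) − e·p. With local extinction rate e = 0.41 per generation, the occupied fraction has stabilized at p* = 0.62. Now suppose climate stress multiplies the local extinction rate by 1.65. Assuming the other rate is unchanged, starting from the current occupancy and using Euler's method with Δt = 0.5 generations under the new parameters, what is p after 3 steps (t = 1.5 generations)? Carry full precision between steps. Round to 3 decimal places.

Balance c(1−p*) = e gives c = e/(1 − 0.62000) = 0.41/0.38000 = 1.07895.
Starting from p₀ = 0.62000; update p ← p + (dp/dt)·Δt with the new parameters.
p: 0.62000 → 0.53739  (Δp = -0.08261)
p: 0.53739 → 0.48973  (Δp = -0.04766)
p: 0.48973 → 0.45889  (Δp = -0.03084)

0.459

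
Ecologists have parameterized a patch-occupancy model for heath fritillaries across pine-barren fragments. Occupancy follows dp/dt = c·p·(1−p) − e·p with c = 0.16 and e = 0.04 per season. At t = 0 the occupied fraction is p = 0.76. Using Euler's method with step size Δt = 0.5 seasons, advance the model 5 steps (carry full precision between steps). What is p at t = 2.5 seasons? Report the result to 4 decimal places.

Update rule: p ← p + [c·p·(1−p) − e·p]·Δt with Δt = 0.5.
t = 0.5: p = 0.76000 + (-0.00061) = 0.75939
t = 1: p = 0.75939 + (-0.00057) = 0.75882
t = 1.5: p = 0.75882 + (-0.00054) = 0.75829
t = 2: p = 0.75829 + (-0.00050) = 0.75778
t = 2.5: p = 0.75778 + (-0.00047) = 0.75731

0.7573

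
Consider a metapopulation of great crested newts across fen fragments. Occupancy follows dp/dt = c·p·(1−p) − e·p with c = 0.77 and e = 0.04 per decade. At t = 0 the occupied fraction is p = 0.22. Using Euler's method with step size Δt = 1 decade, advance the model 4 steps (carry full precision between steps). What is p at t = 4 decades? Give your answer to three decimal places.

Update rule: p ← p + [c·p·(1−p) − e·p]·Δt with Δt = 1.
step 1: Δp = +0.12333, p = 0.34333
step 2: Δp = +0.15987, p = 0.50320
step 3: Δp = +0.17236, p = 0.67556
step 4: Δp = +0.14174, p = 0.81731

0.817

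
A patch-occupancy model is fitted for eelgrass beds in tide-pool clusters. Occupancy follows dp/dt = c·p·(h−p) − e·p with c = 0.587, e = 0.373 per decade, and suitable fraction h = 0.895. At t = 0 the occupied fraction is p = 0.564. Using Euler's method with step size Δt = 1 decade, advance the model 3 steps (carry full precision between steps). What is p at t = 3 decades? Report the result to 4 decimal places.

Update rule: p ← p + [c·p·(h−p) − e·p]·Δt with Δt = 1.
p: 0.56400 → 0.46321  (Δp = -0.10079)
p: 0.46321 → 0.40784  (Δp = -0.05537)
p: 0.40784 → 0.37234  (Δp = -0.03550)

0.3723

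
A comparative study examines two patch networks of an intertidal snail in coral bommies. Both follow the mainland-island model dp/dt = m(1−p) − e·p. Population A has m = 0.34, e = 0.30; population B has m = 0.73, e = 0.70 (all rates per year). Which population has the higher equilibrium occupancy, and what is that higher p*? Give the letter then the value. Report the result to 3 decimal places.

A: p*_A = m/(m+e) = 0.34/0.6400 = 0.5312.
B: p*_B = 0.73/1.4300 = 0.5105.
A is higher at 0.5312.

A, 0.531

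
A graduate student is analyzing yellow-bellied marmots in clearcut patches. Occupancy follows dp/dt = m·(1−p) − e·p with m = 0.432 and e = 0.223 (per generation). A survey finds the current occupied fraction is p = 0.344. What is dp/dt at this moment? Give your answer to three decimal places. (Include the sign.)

Colonization term: m·(1−p) = 0.432×0.6560 = 0.28339.
Extinction term: e·p = 0.07671.
dp/dt = 0.28339 − 0.07671 = 0.20668.

0.207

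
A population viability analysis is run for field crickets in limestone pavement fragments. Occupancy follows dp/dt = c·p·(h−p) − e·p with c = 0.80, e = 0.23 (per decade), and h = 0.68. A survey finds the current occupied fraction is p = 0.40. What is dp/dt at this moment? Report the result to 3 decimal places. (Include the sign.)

Colonization term: c·p·(h−p) = 0.80×0.40×0.2800 = 0.08960.
Extinction term: e·p = 0.09200.
dp/dt = 0.08960 − 0.09200 = -0.00240.

-0.002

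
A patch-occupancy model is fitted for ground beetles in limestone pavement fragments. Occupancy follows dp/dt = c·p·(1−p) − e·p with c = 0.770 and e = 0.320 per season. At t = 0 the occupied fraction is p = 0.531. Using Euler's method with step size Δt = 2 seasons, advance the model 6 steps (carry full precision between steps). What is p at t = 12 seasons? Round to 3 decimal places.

Update rule: p ← p + [c·p·(1−p) − e·p]·Δt with Δt = 2.
step 1: Δp = +0.04368, p = 0.57468
step 2: Δp = +0.00862, p = 0.58330
step 3: Δp = +0.00101, p = 0.58430
step 4: Δp = +0.00010, p = 0.58440
step 5: Δp = +0.00001, p = 0.58441
step 6: Δp = +0.00000, p = 0.58442

0.584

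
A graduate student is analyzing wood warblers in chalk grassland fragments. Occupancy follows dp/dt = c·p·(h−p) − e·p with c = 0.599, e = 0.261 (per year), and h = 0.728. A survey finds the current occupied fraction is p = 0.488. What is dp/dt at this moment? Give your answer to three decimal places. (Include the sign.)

-0.057

Colonization term: c·p·(h−p) = 0.599×0.488×0.2400 = 0.07015.
Extinction term: e·p = 0.12737.
dp/dt = 0.07015 − 0.12737 = -0.05721.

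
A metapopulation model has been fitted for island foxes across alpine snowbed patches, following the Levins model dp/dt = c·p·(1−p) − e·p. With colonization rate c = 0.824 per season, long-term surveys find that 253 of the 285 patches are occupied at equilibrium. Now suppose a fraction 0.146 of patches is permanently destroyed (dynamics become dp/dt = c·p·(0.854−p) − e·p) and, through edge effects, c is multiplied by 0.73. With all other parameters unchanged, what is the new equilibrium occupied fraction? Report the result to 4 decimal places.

0.7002

Observed p* = 253/285 = 0.88772.
Balance c(1−p*) = e gives e = 0.824×(1 − 0.88772) = 0.09252.
New p* = 0.854 − e/c = 0.854 − 0.09252/0.60152 = 0.70019.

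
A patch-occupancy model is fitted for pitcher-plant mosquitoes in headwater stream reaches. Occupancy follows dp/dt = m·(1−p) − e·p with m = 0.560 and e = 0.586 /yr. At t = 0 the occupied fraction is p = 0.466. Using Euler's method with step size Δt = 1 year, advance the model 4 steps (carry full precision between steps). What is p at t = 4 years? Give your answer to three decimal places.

Update rule: p ← p + [m·(1−p) − e·p]·Δt with Δt = 1.
p: 0.46600 → 0.49196  (Δp = +0.02596)
p: 0.49196 → 0.48817  (Δp = -0.00379)
p: 0.48817 → 0.48873  (Δp = +0.00055)
p: 0.48873 → 0.48865  (Δp = -0.00008)

0.489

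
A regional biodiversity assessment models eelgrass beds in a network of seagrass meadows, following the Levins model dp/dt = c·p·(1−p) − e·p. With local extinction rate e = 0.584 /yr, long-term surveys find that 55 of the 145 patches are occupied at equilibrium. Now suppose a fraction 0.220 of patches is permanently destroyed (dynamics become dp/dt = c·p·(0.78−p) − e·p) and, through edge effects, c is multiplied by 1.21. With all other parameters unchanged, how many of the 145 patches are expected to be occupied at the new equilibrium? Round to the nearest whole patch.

39

Observed p* = 55/145 = 0.37931.
Balance c(1−p*) = e gives c = e/(1 − 0.37931) = 0.584/0.62069 = 0.94089.
New p* = 0.78 − e/c = 0.78 − 0.58400/1.13848 = 0.26704.
Expected occupied = 145 × 0.26704 = 38.72 ≈ 39.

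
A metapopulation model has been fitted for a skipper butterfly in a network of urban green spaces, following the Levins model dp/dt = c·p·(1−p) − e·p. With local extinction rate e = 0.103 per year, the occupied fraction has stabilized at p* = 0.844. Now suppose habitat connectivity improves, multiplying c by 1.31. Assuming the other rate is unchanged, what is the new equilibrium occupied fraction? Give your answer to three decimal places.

0.881

Balance c(1−p*) = e gives c = e/(1 − 0.84400) = 0.103/0.15600 = 0.66026.
New p* = 1 − e/c = 1 − 0.10300/0.86494 = 0.88092.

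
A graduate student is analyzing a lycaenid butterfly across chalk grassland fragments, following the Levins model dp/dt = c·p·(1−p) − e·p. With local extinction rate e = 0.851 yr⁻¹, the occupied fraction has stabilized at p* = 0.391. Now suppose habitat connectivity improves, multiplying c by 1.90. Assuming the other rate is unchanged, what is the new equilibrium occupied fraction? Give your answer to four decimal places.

Balance c(1−p*) = e gives c = e/(1 − 0.39100) = 0.851/0.60900 = 1.39737.
New p* = 1 − e/c = 1 − 0.85100/2.65500 = 0.67947.

0.6795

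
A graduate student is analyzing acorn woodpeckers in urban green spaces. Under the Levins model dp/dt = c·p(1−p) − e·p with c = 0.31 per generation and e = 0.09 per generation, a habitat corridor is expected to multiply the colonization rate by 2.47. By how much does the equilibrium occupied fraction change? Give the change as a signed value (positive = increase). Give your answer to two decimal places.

0.17

Before: p* = 1 − 0.09/0.31 = 0.7097.
After the change, c = 0.7657, e = 0.09, so p* = 1 − 0.09/0.7657 = 0.8825.
Δp* = 0.8825 − 0.7097 = +0.1728.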